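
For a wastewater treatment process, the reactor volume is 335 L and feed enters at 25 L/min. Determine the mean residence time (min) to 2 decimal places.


tau = V / v0
tau = 335 / 25
tau = 13.40 min


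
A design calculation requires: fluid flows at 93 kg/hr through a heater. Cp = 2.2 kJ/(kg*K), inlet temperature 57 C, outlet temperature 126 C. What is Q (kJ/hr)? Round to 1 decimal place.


Q = m_dot * Cp * (T2 - T1)
Q = 93 * 2.2 * (126 - 57)
Q = 93 * 2.2 * 69
Q = 14117.4 kJ/hr


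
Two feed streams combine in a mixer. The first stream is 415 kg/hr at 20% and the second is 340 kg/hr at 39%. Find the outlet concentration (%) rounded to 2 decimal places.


Mass balance on solute: F1*x1 + F2*x2 = F3*x3
F3 = F1 + F2 = 415 + 340 = 755 kg/hr
x3 = (F1*x1 + F2*x2)/F3
x3 = (415*0.2 + 340*0.39) / 755
x3 = 28.56%


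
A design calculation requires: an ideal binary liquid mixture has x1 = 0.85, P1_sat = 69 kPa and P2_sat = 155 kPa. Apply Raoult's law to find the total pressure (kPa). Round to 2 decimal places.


P = x1*P1_sat + x2*P2_sat
x2 = 1 - x1 = 1 - 0.85 = 0.15
P = 0.85*69 + 0.15*155
P = 58.65 + 23.25
P = 81.90 kPa


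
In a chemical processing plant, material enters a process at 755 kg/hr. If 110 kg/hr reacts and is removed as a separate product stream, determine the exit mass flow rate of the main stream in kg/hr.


Steady-state mass balance on the main outlet: F_out = F_in - F_removed
F_out = 755 - 110
F_out = 645 kg/hr


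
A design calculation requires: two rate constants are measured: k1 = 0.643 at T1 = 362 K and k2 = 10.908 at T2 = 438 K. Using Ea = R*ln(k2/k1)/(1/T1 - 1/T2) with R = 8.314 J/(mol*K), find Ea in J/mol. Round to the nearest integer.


Ea = R * ln(k2/k1) / (1/T1 - 1/T2)
ln(k2/k1) = ln(10.908/0.643) = 2.831107
1/T1 - 1/T2 = 1/362 - 1/438 = 0.000479325916
Ea = 8.314 * 2.831107 / 0.000479325916
Ea = 49106 J/mol


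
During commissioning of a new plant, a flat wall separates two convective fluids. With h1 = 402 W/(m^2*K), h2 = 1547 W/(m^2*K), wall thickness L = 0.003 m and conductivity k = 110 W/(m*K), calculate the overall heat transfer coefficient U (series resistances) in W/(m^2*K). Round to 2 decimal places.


1/U = 1/h1 + L/k + 1/h2
1/U = 1/402 + 0.003/110 + 1/1547
1/U = 0.0024875622 + 2.72727e-05 + 0.0006464124
1/U = 0.0031612473
U = 316.33 W/(m^2*K)


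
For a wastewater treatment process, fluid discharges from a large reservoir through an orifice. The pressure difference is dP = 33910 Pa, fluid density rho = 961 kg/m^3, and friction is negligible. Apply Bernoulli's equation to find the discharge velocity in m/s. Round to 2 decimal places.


v = sqrt(2*dP/rho)
v = sqrt(2*33910/961)
v = sqrt(70.57232)
v = 8.40 m/s


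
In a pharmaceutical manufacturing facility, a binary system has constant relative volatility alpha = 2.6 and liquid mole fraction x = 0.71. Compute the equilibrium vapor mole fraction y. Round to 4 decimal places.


y = alpha*x / (1 + (alpha-1)*x)
y = 2.6*0.71 / (1 + (2.6-1)*0.71)
y = 1.846 / (1 + 1.136)
y = 1.846 / 2.136
y = 0.8642


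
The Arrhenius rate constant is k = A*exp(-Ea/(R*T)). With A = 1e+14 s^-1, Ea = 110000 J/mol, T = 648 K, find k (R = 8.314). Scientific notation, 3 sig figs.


k = A * exp(-Ea/(R*T))
k = 1e+14 * exp(-110000 / (8.314 * 648))
k = 1e+14 * exp(-20.41774)
k = 1.36e+05


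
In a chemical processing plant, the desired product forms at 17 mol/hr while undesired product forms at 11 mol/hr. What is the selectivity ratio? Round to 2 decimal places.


S = desired product rate / undesired product rate
S = 17 / 11
S = 1.55


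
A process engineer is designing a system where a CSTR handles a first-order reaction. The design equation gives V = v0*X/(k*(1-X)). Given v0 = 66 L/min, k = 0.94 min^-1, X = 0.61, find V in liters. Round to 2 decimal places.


V = v0 * X / (k * (1 - X))
V = 66 * 0.61 / (0.94 * (1 - 0.61))
V = 40.26 / (0.94 * 0.39)
V = 40.26 / 0.3666
V = 109.82 L


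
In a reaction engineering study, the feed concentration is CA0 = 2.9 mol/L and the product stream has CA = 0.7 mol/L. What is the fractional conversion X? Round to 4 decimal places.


X = (CA0 - CA) / CA0
X = (2.9 - 0.7) / 2.9
X = 2.2 / 2.9
X = 0.7586


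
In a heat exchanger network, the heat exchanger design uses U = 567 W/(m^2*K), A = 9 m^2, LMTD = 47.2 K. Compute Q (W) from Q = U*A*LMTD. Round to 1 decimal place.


Q = U * A * LMTD
Q = 567 * 9 * 47.2
Q = 240861.6 W


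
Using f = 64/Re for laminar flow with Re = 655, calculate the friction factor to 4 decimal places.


f = 64 / Re
f = 64 / 655
f = 0.0977


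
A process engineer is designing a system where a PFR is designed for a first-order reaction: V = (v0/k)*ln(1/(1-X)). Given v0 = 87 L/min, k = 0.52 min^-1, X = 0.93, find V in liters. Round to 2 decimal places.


V = (v0/k) * ln(1/(1-X))
V = (87/0.52) * ln(1/(1-0.93))
V = 167.307692 * ln(14.285714)
V = 167.307692 * 2.65926
V = 444.91 L


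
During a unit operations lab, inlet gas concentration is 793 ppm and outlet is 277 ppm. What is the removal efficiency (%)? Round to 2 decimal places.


Efficiency = (G_in - G_out) / G_in * 100%
Efficiency = (793 - 277) / 793 * 100
Efficiency = 516 / 793 * 100
Efficiency = 65.07%


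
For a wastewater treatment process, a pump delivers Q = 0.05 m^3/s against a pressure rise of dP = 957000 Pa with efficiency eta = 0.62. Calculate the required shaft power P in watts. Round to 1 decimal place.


P = Q * dP / eta
P = 0.05 * 957000 / 0.62
P = 47850.0 / 0.62
P = 77177.4 W


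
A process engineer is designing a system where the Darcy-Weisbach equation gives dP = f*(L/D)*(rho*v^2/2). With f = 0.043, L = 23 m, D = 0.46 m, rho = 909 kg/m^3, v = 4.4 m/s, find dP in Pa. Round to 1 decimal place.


dP = f * (L/D) * (rho*v^2/2)
dP = 0.043 * (23/0.46) * (909*4.4^2/2)
L/D = 50.0
rho*v^2/2 = 909*19.36/2 = 8799.12
dP = 0.043 * 50.0 * 8799.12
dP = 18918.1 Pa


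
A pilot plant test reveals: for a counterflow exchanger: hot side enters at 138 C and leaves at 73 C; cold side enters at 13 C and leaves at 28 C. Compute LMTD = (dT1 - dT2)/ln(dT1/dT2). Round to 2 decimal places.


dT1 = Th_in - Tc_out = 138 - 28 = 110
dT2 = Th_out - Tc_in = 73 - 13 = 60
LMTD = (dT1 - dT2) / ln(dT1/dT2)
LMTD = (110 - 60) / ln(110/60)
LMTD = 82.49 K


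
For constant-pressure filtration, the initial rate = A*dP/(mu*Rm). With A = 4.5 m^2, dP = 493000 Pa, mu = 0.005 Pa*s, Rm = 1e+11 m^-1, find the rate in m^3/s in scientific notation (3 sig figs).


rate = A * dP / (mu * Rm)
rate = 4.5 * 493000 / (0.005 * 1e+11)
rate = 2218500.0 / 5.000e+08
rate = 4.44e-03 m^3/s


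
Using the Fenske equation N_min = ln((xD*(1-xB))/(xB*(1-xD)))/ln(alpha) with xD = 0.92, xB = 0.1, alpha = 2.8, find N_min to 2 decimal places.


N_min = ln((xD*(1-xB))/(xB*(1-xD))) / ln(alpha)
Numerator inside ln: 0.828 / 0.008 = 103.5
ln(103.5) = 4.639572
ln(alpha) = ln(2.8) = 1.029619
N_min = 4.639572 / 1.029619 = 4.51


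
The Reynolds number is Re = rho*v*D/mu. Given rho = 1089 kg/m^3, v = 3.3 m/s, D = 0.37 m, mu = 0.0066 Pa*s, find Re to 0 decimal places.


Re = rho * v * D / mu
Re = 1089 * 3.3 * 0.37 / 0.0066
Re = 1329.669 / 0.0066
Re = 201465


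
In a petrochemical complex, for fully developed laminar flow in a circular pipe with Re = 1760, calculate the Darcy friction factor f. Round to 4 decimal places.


f = 64 / Re
f = 64 / 1760
f = 0.0364


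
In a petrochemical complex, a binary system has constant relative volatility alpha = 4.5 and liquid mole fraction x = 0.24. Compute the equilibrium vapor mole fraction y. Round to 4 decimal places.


y = alpha*x / (1 + (alpha-1)*x)
y = 4.5*0.24 / (1 + (4.5-1)*0.24)
y = 1.08 / (1 + 0.84)
y = 1.08 / 1.84
y = 0.5870


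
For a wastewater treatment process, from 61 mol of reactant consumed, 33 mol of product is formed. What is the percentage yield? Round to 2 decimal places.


Yield = (moles product / moles consumed) * 100%
Yield = (33 / 61) * 100
Yield = 0.541 * 100
Yield = 54.10%


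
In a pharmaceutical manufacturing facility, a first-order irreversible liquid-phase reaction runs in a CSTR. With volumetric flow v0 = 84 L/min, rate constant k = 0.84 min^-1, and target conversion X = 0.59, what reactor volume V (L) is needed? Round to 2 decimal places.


V = v0 * X / (k * (1 - X))
V = 84 * 0.59 / (0.84 * (1 - 0.59))
V = 49.56 / (0.84 * 0.41)
V = 49.56 / 0.3444
V = 143.90 L


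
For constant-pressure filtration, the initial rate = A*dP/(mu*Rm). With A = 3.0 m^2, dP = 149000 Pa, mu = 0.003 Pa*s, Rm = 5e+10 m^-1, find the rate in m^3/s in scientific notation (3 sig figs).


rate = A * dP / (mu * Rm)
rate = 3.0 * 149000 / (0.003 * 5e+10)
rate = 447000.0 / 1.500e+08
rate = 2.98e-03 m^3/s


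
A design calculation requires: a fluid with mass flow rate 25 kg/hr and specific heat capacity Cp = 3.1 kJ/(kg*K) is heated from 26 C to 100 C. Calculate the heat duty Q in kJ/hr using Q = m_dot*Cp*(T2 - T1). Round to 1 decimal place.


Q = m_dot * Cp * (T2 - T1)
Q = 25 * 3.1 * (100 - 26)
Q = 25 * 3.1 * 74
Q = 5735.0 kJ/hr


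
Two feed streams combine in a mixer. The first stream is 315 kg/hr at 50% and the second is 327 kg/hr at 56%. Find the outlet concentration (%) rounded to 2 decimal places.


Mass balance on solute: F1*x1 + F2*x2 = F3*x3
F3 = F1 + F2 = 315 + 327 = 642 kg/hr
x3 = (F1*x1 + F2*x2)/F3
x3 = (315*0.5 + 327*0.56) / 642
x3 = 53.06%


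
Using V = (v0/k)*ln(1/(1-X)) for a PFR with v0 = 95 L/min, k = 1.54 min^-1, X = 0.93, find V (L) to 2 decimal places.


V = (v0/k) * ln(1/(1-X))
V = (95/1.54) * ln(1/(1-0.93))
V = 61.688312 * ln(14.285714)
V = 61.688312 * 2.65926
V = 164.05 L


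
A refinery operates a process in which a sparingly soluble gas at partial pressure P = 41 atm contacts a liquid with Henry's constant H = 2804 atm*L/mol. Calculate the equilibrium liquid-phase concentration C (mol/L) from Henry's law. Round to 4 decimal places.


C = P / H
C = 41 / 2804
C = 0.0146 mol/L


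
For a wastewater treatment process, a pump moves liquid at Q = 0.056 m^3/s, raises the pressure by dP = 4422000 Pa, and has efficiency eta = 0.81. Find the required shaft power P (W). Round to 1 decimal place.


P = Q * dP / eta
P = 0.056 * 4422000 / 0.81
P = 247632.0 / 0.81
P = 305718.5 W


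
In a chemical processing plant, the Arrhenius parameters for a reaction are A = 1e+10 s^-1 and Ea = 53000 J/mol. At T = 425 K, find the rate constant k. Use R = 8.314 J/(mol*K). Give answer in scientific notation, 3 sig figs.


k = A * exp(-Ea/(R*T))
k = 1e+10 * exp(-53000 / (8.314 * 425))
k = 1e+10 * exp(-14.999505)
k = 3.06e+03


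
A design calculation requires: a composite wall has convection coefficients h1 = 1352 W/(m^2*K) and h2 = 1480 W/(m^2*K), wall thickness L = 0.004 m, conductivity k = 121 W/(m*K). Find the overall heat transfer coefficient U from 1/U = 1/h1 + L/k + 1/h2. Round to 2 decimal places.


1/U = 1/h1 + L/k + 1/h2
1/U = 1/1352 + 0.004/121 + 1/1480
1/U = 0.000739645 + 3.30579e-05 + 0.0006756757
1/U = 0.0014483786
U = 690.43 W/(m^2*K)


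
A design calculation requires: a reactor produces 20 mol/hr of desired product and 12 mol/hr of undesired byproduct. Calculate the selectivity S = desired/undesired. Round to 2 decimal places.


S = desired product rate / undesired product rate
S = 20 / 12
S = 1.67


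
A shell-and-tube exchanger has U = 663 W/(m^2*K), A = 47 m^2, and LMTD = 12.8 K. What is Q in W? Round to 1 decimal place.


Q = U * A * LMTD
Q = 663 * 47 * 12.8
Q = 398860.8 W


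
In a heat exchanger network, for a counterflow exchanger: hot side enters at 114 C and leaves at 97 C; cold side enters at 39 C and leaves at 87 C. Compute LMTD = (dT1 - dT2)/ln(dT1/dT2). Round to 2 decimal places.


dT1 = Th_in - Tc_out = 114 - 87 = 27
dT2 = Th_out - Tc_in = 97 - 39 = 58
LMTD = (dT1 - dT2) / ln(dT1/dT2)
LMTD = (27 - 58) / ln(27/58)
LMTD = 40.54 K


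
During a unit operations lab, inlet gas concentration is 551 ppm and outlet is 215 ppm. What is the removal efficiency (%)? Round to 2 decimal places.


Efficiency = (G_in - G_out) / G_in * 100%
Efficiency = (551 - 215) / 551 * 100
Efficiency = 336 / 551 * 100
Efficiency = 60.98%


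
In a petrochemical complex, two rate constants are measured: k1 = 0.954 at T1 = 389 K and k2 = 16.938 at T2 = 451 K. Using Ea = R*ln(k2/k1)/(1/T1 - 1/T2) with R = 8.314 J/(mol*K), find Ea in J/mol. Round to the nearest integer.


Ea = R * ln(k2/k1) / (1/T1 - 1/T2)
ln(k2/k1) = ln(16.938/0.954) = 2.8766512
1/T1 - 1/T2 = 1/389 - 1/451 = 0.000353399187
Ea = 8.314 * 2.8766512 / 0.000353399187
Ea = 67676 J/mol


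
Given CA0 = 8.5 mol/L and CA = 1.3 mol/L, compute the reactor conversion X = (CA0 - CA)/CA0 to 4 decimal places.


X = (CA0 - CA) / CA0
X = (8.5 - 1.3) / 8.5
X = 7.2 / 8.5
X = 0.8471


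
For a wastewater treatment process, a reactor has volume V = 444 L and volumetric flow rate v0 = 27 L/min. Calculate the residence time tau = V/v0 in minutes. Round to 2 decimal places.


tau = V / v0
tau = 444 / 27
tau = 16.44 min


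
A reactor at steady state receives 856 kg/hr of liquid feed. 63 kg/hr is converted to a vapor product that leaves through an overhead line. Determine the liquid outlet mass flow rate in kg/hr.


Steady-state mass balance on the main outlet: F_out = F_in - F_removed
F_out = 856 - 63
F_out = 793 kg/hr


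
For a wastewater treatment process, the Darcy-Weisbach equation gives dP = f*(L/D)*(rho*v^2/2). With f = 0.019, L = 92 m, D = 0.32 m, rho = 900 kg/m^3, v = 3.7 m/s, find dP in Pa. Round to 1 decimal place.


dP = f * (L/D) * (rho*v^2/2)
dP = 0.019 * (92/0.32) * (900*3.7^2/2)
L/D = 287.5
rho*v^2/2 = 900*13.69/2 = 6160.5
dP = 0.019 * 287.5 * 6160.5
dP = 33651.7 Pa


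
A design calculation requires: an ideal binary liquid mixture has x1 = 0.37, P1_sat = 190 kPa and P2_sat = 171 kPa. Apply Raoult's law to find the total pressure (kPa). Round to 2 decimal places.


P = x1*P1_sat + x2*P2_sat
x2 = 1 - x1 = 1 - 0.37 = 0.63
P = 0.37*190 + 0.63*171
P = 70.3 + 107.73
P = 178.03 kPa


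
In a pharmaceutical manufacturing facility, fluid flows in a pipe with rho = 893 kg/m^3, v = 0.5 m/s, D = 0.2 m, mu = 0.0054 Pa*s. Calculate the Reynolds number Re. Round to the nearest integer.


Re = rho * v * D / mu
Re = 893 * 0.5 * 0.2 / 0.0054
Re = 89.3 / 0.0054
Re = 16537


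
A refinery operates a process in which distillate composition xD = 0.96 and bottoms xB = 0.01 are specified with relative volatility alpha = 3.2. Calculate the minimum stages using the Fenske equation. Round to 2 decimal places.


N_min = ln((xD*(1-xB))/(xB*(1-xD))) / ln(alpha)
Numerator inside ln: 0.9504 / 0.0004 = 2376.0
ln(2376.0) = 7.773174
ln(alpha) = ln(3.2) = 1.163151
N_min = 7.773174 / 1.163151 = 6.68


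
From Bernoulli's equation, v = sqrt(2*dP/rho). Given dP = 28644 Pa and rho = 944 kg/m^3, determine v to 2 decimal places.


v = sqrt(2*dP/rho)
v = sqrt(2*28644/944)
v = sqrt(60.686441)
v = 7.79 m/s


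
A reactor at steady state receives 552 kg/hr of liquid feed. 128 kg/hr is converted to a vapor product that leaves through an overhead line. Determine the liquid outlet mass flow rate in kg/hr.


Steady-state mass balance on the main outlet: F_out = F_in - F_removed
F_out = 552 - 128
F_out = 424 kg/hr


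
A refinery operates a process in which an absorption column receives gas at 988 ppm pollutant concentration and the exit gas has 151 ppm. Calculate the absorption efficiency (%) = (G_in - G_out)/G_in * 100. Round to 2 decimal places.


Efficiency = (G_in - G_out) / G_in * 100%
Efficiency = (988 - 151) / 988 * 100
Efficiency = 837 / 988 * 100
Efficiency = 84.72%


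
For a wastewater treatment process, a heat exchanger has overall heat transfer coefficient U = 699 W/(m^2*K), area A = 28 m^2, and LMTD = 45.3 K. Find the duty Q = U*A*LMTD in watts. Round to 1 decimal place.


Q = U * A * LMTD
Q = 699 * 28 * 45.3
Q = 886611.6 W


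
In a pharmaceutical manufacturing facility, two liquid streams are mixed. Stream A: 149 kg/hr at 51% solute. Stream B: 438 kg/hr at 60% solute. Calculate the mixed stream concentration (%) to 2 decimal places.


Mass balance on solute: F1*x1 + F2*x2 = F3*x3
F3 = F1 + F2 = 149 + 438 = 587 kg/hr
x3 = (F1*x1 + F2*x2)/F3
x3 = (149*0.51 + 438*0.6) / 587
x3 = 57.72%


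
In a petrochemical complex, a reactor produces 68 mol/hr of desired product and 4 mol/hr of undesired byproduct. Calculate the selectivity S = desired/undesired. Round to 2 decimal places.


S = desired product rate / undesired product rate
S = 68 / 4
S = 17.00


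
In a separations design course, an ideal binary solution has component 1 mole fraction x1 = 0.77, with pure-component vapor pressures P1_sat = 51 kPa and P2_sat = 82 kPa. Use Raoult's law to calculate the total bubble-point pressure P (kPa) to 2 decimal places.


P = x1*P1_sat + x2*P2_sat
x2 = 1 - x1 = 1 - 0.77 = 0.23
P = 0.77*51 + 0.23*82
P = 39.27 + 18.86
P = 58.13 kPa


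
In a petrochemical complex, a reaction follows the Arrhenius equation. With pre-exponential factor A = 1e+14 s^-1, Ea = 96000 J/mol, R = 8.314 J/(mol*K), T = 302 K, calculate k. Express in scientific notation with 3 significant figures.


k = A * exp(-Ea/(R*T))
k = 1e+14 * exp(-96000 / (8.314 * 302))
k = 1e+14 * exp(-38.234399)
k = 2.48e-03


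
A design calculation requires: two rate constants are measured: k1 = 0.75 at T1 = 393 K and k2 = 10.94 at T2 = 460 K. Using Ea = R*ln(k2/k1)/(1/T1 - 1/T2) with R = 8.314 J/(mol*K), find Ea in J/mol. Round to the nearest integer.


Ea = R * ln(k2/k1) / (1/T1 - 1/T2)
ln(k2/k1) = ln(10.94/0.75) = 2.6801079
1/T1 - 1/T2 = 1/393 - 1/460 = 0.000370616219
Ea = 8.314 * 2.6801079 / 0.000370616219
Ea = 60123 J/mol


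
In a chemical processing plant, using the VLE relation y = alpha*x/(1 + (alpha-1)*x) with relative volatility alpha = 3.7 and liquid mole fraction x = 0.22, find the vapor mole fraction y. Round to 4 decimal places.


y = alpha*x / (1 + (alpha-1)*x)
y = 3.7*0.22 / (1 + (3.7-1)*0.22)
y = 0.814 / (1 + 0.594)
y = 0.814 / 1.594
y = 0.5107


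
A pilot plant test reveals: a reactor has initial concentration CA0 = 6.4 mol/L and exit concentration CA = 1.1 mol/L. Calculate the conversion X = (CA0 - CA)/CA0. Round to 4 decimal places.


X = (CA0 - CA) / CA0
X = (6.4 - 1.1) / 6.4
X = 5.3 / 6.4
X = 0.8281


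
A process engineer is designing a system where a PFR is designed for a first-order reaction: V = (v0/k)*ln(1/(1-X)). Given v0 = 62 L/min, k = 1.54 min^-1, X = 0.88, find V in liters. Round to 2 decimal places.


V = (v0/k) * ln(1/(1-X))
V = (62/1.54) * ln(1/(1-0.88))
V = 40.25974 * ln(8.333333)
V = 40.25974 * 2.120263
V = 85.36 L


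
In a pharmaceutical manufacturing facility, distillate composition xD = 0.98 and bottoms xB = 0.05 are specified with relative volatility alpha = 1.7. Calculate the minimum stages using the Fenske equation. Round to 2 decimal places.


N_min = ln((xD*(1-xB))/(xB*(1-xD))) / ln(alpha)
Numerator inside ln: 0.931 / 0.001 = 931.0
ln(931.0) = 6.836259
ln(alpha) = ln(1.7) = 0.530628
N_min = 6.836259 / 0.530628 = 12.88


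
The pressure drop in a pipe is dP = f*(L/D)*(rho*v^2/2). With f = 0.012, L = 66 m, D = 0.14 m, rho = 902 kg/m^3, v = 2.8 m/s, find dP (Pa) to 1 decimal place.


dP = f * (L/D) * (rho*v^2/2)
dP = 0.012 * (66/0.14) * (902*2.8^2/2)
L/D = 471.42857143
rho*v^2/2 = 902*7.84/2 = 3535.84
dP = 0.012 * 471.42857143 * 3535.84
dP = 20002.8 Pa


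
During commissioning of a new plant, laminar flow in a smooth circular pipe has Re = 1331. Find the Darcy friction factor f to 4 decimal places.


f = 64 / Re
f = 64 / 1331
f = 0.0481


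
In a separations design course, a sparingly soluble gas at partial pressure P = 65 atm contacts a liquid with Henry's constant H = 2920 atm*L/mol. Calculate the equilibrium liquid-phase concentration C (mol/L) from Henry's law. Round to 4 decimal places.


C = P / H
C = 65 / 2920
C = 0.0223 mol/L


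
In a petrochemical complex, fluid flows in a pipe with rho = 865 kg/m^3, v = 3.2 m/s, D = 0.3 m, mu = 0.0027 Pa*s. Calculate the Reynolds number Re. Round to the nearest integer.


Re = rho * v * D / mu
Re = 865 * 3.2 * 0.3 / 0.0027
Re = 830.4 / 0.0027
Re = 307556


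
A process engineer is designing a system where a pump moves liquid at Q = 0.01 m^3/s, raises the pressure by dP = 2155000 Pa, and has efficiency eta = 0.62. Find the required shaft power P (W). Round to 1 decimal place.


P = Q * dP / eta
P = 0.01 * 2155000 / 0.62
P = 21550.0 / 0.62
P = 34758.1 W


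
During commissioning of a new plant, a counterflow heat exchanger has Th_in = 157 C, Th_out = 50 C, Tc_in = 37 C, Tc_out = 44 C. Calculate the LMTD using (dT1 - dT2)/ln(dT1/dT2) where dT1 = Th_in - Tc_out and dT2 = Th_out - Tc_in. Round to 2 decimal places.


dT1 = Th_in - Tc_out = 157 - 44 = 113
dT2 = Th_out - Tc_in = 50 - 37 = 13
LMTD = (dT1 - dT2) / ln(dT1/dT2)
LMTD = (113 - 13) / ln(113/13)
LMTD = 46.24 K


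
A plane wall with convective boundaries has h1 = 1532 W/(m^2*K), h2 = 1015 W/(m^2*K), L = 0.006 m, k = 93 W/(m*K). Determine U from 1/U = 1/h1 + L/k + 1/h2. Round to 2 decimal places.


1/U = 1/h1 + L/k + 1/h2
1/U = 1/1532 + 0.006/93 + 1/1015
1/U = 0.0006527415 + 6.45161e-05 + 0.0009852217
1/U = 0.0017024793
U = 587.38 W/(m^2*K)


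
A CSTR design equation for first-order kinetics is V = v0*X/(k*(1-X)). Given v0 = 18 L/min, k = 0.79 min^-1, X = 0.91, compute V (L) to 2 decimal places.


V = v0 * X / (k * (1 - X))
V = 18 * 0.91 / (0.79 * (1 - 0.91))
V = 16.38 / (0.79 * 0.09)
V = 16.38 / 0.0711
V = 230.38 L


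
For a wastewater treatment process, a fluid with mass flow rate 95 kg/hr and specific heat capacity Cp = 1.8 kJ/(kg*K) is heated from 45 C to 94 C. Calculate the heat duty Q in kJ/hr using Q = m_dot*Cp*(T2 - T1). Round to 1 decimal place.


Q = m_dot * Cp * (T2 - T1)
Q = 95 * 1.8 * (94 - 45)
Q = 95 * 1.8 * 49
Q = 8379.0 kJ/hr


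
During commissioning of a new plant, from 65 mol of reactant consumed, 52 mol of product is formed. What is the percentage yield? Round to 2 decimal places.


Yield = (moles product / moles consumed) * 100%
Yield = (52 / 65) * 100
Yield = 0.8 * 100
Yield = 80.00%


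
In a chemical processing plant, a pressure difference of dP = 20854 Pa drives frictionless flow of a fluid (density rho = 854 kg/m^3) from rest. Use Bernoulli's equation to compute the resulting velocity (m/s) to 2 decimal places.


v = sqrt(2*dP/rho)
v = sqrt(2*20854/854)
v = sqrt(48.838407)
v = 6.99 m/s


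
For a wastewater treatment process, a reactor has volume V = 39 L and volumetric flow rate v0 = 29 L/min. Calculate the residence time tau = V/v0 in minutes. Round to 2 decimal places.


tau = V / v0
tau = 39 / 29
tau = 1.34 min


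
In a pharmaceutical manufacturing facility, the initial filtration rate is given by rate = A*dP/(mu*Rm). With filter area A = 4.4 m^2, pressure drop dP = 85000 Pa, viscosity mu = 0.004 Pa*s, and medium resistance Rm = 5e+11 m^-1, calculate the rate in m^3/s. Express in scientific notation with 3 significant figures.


rate = A * dP / (mu * Rm)
rate = 4.4 * 85000 / (0.004 * 5e+11)
rate = 374000.0 / 2.000e+09
rate = 1.87e-04 m^3/s


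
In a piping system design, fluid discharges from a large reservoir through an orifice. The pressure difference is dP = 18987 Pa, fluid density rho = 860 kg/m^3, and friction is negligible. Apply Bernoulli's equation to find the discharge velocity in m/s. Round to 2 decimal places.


v = sqrt(2*dP/rho)
v = sqrt(2*18987/860)
v = sqrt(44.155814)
v = 6.64 m/s


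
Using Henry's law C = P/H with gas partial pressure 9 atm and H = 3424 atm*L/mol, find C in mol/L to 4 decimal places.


C = P / H
C = 9 / 3424
C = 0.0026 mol/L


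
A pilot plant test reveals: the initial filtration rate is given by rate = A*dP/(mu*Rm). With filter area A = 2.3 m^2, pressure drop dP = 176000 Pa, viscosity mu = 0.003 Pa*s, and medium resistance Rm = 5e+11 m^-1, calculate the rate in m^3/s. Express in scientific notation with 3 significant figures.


rate = A * dP / (mu * Rm)
rate = 2.3 * 176000 / (0.003 * 5e+11)
rate = 404800.0 / 1.500e+09
rate = 2.70e-04 m^3/s


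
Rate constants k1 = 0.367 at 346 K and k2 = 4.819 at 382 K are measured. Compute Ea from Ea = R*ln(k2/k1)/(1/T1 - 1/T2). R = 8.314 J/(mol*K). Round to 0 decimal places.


Ea = R * ln(k2/k1) / (1/T1 - 1/T2)
ln(k2/k1) = ln(4.819/0.367) = 2.5749599
1/T1 - 1/T2 = 1/346 - 1/382 = 0.000272372363
Ea = 8.314 * 2.5749599 / 0.000272372363
Ea = 78599 J/mol


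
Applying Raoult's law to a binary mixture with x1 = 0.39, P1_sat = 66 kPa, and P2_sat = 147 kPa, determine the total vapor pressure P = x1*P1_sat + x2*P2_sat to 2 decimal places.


P = x1*P1_sat + x2*P2_sat
x2 = 1 - x1 = 1 - 0.39 = 0.61
P = 0.39*66 + 0.61*147
P = 25.74 + 89.67
P = 115.41 kPa


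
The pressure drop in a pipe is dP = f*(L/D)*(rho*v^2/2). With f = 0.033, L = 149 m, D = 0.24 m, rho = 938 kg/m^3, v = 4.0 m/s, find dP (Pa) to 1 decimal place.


dP = f * (L/D) * (rho*v^2/2)
dP = 0.033 * (149/0.24) * (938*4.0^2/2)
L/D = 620.83333333
rho*v^2/2 = 938*16.0/2 = 7504.0
dP = 0.033 * 620.83333333 * 7504.0
dP = 153738.2 Pa


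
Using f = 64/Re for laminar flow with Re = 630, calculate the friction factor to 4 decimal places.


f = 64 / Re
f = 64 / 630
f = 0.1016


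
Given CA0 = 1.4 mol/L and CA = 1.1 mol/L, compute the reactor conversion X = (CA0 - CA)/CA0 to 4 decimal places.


X = (CA0 - CA) / CA0
X = (1.4 - 1.1) / 1.4
X = 0.3 / 1.4
X = 0.2143


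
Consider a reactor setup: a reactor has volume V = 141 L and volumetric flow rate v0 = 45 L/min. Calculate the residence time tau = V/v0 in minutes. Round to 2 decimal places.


tau = V / v0
tau = 141 / 45
tau = 3.13 min


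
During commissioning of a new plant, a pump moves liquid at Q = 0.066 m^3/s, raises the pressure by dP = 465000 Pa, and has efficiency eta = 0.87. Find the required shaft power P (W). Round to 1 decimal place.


P = Q * dP / eta
P = 0.066 * 465000 / 0.87
P = 30690.0 / 0.87
P = 35275.9 W


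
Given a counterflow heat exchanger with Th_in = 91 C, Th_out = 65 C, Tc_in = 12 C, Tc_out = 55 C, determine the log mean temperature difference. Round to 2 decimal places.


dT1 = Th_in - Tc_out = 91 - 55 = 36
dT2 = Th_out - Tc_in = 65 - 12 = 53
LMTD = (dT1 - dT2) / ln(dT1/dT2)
LMTD = (36 - 53) / ln(36/53)
LMTD = 43.95 K


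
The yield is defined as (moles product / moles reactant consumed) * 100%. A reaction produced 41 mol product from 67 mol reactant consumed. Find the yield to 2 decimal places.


Yield = (moles product / moles consumed) * 100%
Yield = (41 / 67) * 100
Yield = 0.6119 * 100
Yield = 61.19%


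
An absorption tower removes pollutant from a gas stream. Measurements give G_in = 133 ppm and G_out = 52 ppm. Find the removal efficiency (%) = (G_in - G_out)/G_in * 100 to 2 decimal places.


Efficiency = (G_in - G_out) / G_in * 100%
Efficiency = (133 - 52) / 133 * 100
Efficiency = 81 / 133 * 100
Efficiency = 60.90%


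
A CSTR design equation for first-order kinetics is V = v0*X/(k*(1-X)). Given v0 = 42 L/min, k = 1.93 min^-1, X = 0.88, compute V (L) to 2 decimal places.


V = v0 * X / (k * (1 - X))
V = 42 * 0.88 / (1.93 * (1 - 0.88))
V = 36.96 / (1.93 * 0.12)
V = 36.96 / 0.2316
V = 159.59 L


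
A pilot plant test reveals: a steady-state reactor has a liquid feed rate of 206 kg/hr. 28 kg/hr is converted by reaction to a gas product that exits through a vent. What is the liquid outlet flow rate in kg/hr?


Steady-state mass balance on the main outlet: F_out = F_in - F_removed
F_out = 206 - 28
F_out = 178 kg/hr


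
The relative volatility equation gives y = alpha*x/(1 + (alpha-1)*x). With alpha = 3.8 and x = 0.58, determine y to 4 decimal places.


y = alpha*x / (1 + (alpha-1)*x)
y = 3.8*0.58 / (1 + (3.8-1)*0.58)
y = 2.204 / (1 + 1.624)
y = 2.204 / 2.624
y = 0.8399


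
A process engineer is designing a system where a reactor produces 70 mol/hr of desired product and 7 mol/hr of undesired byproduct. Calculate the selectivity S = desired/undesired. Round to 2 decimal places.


S = desired product rate / undesired product rate
S = 70 / 7
S = 10.00


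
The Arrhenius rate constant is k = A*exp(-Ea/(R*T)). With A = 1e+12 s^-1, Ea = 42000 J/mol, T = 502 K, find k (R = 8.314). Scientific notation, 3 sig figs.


k = A * exp(-Ea/(R*T))
k = 1e+12 * exp(-42000 / (8.314 * 502))
k = 1e+12 * exp(-10.063187)
k = 4.26e+07


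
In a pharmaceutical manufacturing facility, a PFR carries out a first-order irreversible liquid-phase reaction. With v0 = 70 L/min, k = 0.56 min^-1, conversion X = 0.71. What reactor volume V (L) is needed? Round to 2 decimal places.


V = (v0/k) * ln(1/(1-X))
V = (70/0.56) * ln(1/(1-0.71))
V = 125.0 * ln(3.448276)
V = 125.0 * 1.237874
V = 154.73 L


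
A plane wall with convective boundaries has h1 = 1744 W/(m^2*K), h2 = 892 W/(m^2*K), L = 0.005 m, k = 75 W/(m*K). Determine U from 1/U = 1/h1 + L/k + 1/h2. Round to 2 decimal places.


1/U = 1/h1 + L/k + 1/h2
1/U = 1/1744 + 0.005/75 + 1/892
1/U = 0.0005733945 + 6.66667e-05 + 0.0011210762
1/U = 0.0017611374
U = 567.81 W/(m^2*K)


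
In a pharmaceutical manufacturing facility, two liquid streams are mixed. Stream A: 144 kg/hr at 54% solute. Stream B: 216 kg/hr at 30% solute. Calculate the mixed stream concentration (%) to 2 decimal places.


Mass balance on solute: F1*x1 + F2*x2 = F3*x3
F3 = F1 + F2 = 144 + 216 = 360 kg/hr
x3 = (F1*x1 + F2*x2)/F3
x3 = (144*0.54 + 216*0.3) / 360
x3 = 39.60%


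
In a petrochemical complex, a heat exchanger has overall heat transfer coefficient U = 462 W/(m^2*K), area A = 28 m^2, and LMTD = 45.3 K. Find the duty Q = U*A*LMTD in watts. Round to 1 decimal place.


Q = U * A * LMTD
Q = 462 * 28 * 45.3
Q = 586000.8 W


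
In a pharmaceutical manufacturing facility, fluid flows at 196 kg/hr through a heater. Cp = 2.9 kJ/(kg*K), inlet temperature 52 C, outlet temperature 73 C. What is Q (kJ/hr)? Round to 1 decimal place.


Q = m_dot * Cp * (T2 - T1)
Q = 196 * 2.9 * (73 - 52)
Q = 196 * 2.9 * 21
Q = 11936.4 kJ/hr


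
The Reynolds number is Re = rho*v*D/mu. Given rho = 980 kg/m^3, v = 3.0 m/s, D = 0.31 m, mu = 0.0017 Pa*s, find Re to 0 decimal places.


Re = rho * v * D / mu
Re = 980 * 3.0 * 0.31 / 0.0017
Re = 911.4 / 0.0017
Re = 536118


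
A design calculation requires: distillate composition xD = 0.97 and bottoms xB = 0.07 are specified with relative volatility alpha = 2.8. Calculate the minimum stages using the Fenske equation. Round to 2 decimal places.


N_min = ln((xD*(1-xB))/(xB*(1-xD))) / ln(alpha)
Numerator inside ln: 0.9021 / 0.0021 = 429.571429
ln(429.571429) = 6.062788
ln(alpha) = ln(2.8) = 1.029619
N_min = 6.062788 / 1.029619 = 5.89


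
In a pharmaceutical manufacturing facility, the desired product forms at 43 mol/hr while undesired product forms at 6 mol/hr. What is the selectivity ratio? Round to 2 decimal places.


S = desired product rate / undesired product rate
S = 43 / 6
S = 7.17


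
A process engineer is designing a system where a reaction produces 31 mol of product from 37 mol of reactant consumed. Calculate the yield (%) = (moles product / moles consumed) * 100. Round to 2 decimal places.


Yield = (moles product / moles consumed) * 100%
Yield = (31 / 37) * 100
Yield = 0.8378 * 100
Yield = 83.78%


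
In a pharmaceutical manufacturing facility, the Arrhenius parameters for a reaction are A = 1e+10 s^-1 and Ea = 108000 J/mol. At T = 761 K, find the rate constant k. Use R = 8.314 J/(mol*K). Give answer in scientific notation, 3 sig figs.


k = A * exp(-Ea/(R*T))
k = 1e+10 * exp(-108000 / (8.314 * 761))
k = 1e+10 * exp(-17.069825)
k = 3.86e+02


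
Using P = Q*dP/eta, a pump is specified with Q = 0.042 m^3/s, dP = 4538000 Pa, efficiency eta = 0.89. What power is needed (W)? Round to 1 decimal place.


P = Q * dP / eta
P = 0.042 * 4538000 / 0.89
P = 190596.0 / 0.89
P = 214152.8 W


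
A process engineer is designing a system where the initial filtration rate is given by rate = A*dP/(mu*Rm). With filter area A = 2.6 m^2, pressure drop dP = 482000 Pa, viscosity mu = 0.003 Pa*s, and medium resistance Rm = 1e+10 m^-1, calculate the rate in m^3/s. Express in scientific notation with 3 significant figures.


rate = A * dP / (mu * Rm)
rate = 2.6 * 482000 / (0.003 * 1e+10)
rate = 1253200.0 / 3.000e+07
rate = 4.18e-02 m^3/s


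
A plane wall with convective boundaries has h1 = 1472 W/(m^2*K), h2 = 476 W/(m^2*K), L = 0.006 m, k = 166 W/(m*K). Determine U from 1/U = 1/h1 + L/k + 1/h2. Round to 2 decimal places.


1/U = 1/h1 + L/k + 1/h2
1/U = 1/1472 + 0.006/166 + 1/476
1/U = 0.0006793478 + 3.61446e-05 + 0.0021008403
1/U = 0.0028163327
U = 355.07 W/(m^2*K)


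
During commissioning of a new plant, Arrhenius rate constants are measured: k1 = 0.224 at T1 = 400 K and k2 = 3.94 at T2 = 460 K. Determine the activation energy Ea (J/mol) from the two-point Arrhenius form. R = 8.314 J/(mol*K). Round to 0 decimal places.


Ea = R * ln(k2/k1) / (1/T1 - 1/T2)
ln(k2/k1) = ln(3.94/0.224) = 2.86729
1/T1 - 1/T2 = 1/400 - 1/460 = 0.000326086957
Ea = 8.314 * 2.86729 / 0.000326086957
Ea = 73105 J/mol


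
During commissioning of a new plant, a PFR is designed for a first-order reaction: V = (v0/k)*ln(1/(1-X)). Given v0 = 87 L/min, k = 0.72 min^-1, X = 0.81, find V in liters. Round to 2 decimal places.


V = (v0/k) * ln(1/(1-X))
V = (87/0.72) * ln(1/(1-0.81))
V = 120.833333 * ln(5.263158)
V = 120.833333 * 1.660731
V = 200.67 L


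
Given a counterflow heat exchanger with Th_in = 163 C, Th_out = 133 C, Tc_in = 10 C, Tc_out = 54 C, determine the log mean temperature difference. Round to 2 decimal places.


dT1 = Th_in - Tc_out = 163 - 54 = 109
dT2 = Th_out - Tc_in = 133 - 10 = 123
LMTD = (dT1 - dT2) / ln(dT1/dT2)
LMTD = (109 - 123) / ln(109/123)
LMTD = 115.86 K


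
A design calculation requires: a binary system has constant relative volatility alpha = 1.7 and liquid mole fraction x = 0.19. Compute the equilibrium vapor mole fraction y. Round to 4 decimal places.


y = alpha*x / (1 + (alpha-1)*x)
y = 1.7*0.19 / (1 + (1.7-1)*0.19)
y = 0.323 / (1 + 0.133)
y = 0.323 / 1.133
y = 0.2851


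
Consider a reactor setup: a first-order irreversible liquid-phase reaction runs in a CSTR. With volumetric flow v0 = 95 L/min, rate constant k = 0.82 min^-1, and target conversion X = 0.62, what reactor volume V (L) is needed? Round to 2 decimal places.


V = v0 * X / (k * (1 - X))
V = 95 * 0.62 / (0.82 * (1 - 0.62))
V = 58.9 / (0.82 * 0.38)
V = 58.9 / 0.3116
V = 189.02 L


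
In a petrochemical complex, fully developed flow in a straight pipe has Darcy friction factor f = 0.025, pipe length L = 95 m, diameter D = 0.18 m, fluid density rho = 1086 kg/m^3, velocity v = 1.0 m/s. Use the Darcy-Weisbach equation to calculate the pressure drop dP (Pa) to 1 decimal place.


dP = f * (L/D) * (rho*v^2/2)
dP = 0.025 * (95/0.18) * (1086*1.0^2/2)
L/D = 527.77777778
rho*v^2/2 = 1086*1.0/2 = 543.0
dP = 0.025 * 527.77777778 * 543.0
dP = 7164.6 Pa


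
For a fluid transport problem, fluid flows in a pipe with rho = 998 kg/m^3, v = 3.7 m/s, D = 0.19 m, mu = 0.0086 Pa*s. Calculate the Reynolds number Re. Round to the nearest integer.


Re = rho * v * D / mu
Re = 998 * 3.7 * 0.19 / 0.0086
Re = 701.594 / 0.0086
Re = 81581


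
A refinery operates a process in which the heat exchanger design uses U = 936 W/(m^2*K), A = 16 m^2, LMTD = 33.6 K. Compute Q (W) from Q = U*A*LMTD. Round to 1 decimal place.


Q = U * A * LMTD
Q = 936 * 16 * 33.6
Q = 503193.6 W


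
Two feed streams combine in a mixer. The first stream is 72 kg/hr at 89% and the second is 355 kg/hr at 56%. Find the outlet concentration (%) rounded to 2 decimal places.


Mass balance on solute: F1*x1 + F2*x2 = F3*x3
F3 = F1 + F2 = 72 + 355 = 427 kg/hr
x3 = (F1*x1 + F2*x2)/F3
x3 = (72*0.89 + 355*0.56) / 427
x3 = 61.56%


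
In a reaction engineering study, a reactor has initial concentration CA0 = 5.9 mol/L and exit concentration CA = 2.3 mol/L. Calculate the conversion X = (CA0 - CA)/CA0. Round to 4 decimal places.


X = (CA0 - CA) / CA0
X = (5.9 - 2.3) / 5.9
X = 3.6 / 5.9
X = 0.6102


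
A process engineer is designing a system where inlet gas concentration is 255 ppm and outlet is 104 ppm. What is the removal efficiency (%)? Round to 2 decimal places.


Efficiency = (G_in - G_out) / G_in * 100%
Efficiency = (255 - 104) / 255 * 100
Efficiency = 151 / 255 * 100
Efficiency = 59.22%


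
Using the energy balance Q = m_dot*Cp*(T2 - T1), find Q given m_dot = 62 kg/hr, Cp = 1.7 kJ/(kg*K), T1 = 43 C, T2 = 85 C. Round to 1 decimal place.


Q = m_dot * Cp * (T2 - T1)
Q = 62 * 1.7 * (85 - 43)
Q = 62 * 1.7 * 42
Q = 4426.8 kJ/hr


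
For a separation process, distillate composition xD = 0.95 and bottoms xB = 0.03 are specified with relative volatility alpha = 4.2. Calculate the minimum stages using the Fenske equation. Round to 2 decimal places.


N_min = ln((xD*(1-xB))/(xB*(1-xD))) / ln(alpha)
Numerator inside ln: 0.9215 / 0.0015 = 614.333333
ln(614.333333) = 6.420538
ln(alpha) = ln(4.2) = 1.435085
N_min = 6.420538 / 1.435085 = 4.47


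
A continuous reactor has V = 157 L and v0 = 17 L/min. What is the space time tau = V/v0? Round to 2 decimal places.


tau = V / v0
tau = 157 / 17
tau = 9.24 min


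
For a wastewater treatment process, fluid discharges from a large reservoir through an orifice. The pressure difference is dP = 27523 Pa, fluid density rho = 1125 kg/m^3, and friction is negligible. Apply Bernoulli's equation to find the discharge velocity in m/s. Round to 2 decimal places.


v = sqrt(2*dP/rho)
v = sqrt(2*27523/1125)
v = sqrt(48.929778)
v = 6.99 m/s


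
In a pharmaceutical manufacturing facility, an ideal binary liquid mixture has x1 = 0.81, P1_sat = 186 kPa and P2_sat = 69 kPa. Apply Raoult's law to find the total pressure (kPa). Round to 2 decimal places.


P = x1*P1_sat + x2*P2_sat
x2 = 1 - x1 = 1 - 0.81 = 0.19
P = 0.81*186 + 0.19*69
P = 150.66 + 13.11
P = 163.77 kPa


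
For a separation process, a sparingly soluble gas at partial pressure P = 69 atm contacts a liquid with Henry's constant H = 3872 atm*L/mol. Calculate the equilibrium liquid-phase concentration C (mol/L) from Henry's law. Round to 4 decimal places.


C = P / H
C = 69 / 3872
C = 0.0178 mol/L


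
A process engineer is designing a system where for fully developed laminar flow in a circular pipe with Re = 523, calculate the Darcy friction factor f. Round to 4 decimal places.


f = 64 / Re
f = 64 / 523
f = 0.1224


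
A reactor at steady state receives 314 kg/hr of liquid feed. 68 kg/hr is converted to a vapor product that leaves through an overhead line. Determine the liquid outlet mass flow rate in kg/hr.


Steady-state mass balance on the main outlet: F_out = F_in - F_removed
F_out = 314 - 68
F_out = 246 kg/hr


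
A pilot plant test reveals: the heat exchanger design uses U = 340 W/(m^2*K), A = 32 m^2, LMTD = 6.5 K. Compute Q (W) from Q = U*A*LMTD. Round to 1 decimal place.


Q = U * A * LMTD
Q = 340 * 32 * 6.5
Q = 70720.0 W


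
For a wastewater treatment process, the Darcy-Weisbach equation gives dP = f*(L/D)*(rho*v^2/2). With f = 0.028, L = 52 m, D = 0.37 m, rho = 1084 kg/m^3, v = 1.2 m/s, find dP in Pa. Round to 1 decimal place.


dP = f * (L/D) * (rho*v^2/2)
dP = 0.028 * (52/0.37) * (1084*1.2^2/2)
L/D = 140.54054054
rho*v^2/2 = 1084*1.44/2 = 780.48
dP = 0.028 * 140.54054054 * 780.48
dP = 3071.3 Pa


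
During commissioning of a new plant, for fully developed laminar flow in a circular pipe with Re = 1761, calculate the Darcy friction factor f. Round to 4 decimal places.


f = 64 / Re
f = 64 / 1761
f = 0.0363


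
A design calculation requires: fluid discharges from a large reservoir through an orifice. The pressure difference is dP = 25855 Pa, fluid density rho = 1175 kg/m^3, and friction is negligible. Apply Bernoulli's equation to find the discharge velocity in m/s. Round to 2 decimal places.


v = sqrt(2*dP/rho)
v = sqrt(2*25855/1175)
v = sqrt(44.008511)
v = 6.63 m/s
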